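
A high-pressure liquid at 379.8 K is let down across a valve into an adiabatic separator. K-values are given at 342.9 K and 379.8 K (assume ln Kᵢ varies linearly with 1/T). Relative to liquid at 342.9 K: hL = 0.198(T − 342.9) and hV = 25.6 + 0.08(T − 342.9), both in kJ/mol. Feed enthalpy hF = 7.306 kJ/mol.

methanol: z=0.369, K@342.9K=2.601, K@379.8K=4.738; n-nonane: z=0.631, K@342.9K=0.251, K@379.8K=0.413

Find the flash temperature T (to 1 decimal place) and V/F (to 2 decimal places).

T = 352.8 K, V/F = 0.22

Adiabatic flash: solve Rachford–Rice at each trial T, then check hF = ψ·hV(T) + (1−ψ)·hL(T).
  T = 342.9 K: K = (2.601, 0.251), RR gives ψ = 0.099, H_out = 2.522 kJ/mol
  T = 379.8 K: K = (4.738, 0.413), RR gives ψ = 0.460, H_out = 17.075 kJ/mol
  T = 361.4 K: K = (3.568, 0.326), RR gives ψ = 0.302, H_out = 10.734 kJ/mol
  T = 352.1 K: K = (3.056, 0.287), RR gives ψ = 0.211, H_out = 6.985 kJ/mol
  T = 356.8 K: K = (3.308, 0.306), RR gives ψ = 0.259, H_out = 8.950 kJ/mol
  T = 354.5 K: K = (3.183, 0.297), RR gives ψ = 0.236, H_out = 8.009 kJ/mol
  T = 353.3 K: K = (3.119, 0.292), RR gives ψ = 0.223, H_out = 7.503 kJ/mol
Linear interpolation between T = 352.1 (H_out = 6.985) and T = 353.3 (H_out = 7.503) on hF = 7.306 gives T ≈ 352.8 K, at which ψ = 0.22.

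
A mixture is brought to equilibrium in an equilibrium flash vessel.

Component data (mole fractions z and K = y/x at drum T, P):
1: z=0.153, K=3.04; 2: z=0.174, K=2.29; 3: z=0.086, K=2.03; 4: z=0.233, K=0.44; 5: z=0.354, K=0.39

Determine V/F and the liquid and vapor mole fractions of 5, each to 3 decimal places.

Material balance + equilibrium reduce to Σ zᵢ(Kᵢ−1)/(1+V/F(Kᵢ−1)) = 0.
g(0) = ΣzᵢKᵢ − 1 = 0.279 and g(1) = 1 − Σzᵢ/Kᵢ = -0.606, so a root lies in (0, 1).
Newton–Raphson from V/F = 0.5:
  V/F = 0.500: g = -0.1425, g' = -0.716 → V/F = 0.301
  V/F = 0.301: g = 0.0012, g' = -0.751 → V/F = 0.303
Converged at V/F = 0.303.
Compositions from xᵢ = zᵢ/(1+V/F(Kᵢ−1)), yᵢ = Kᵢxᵢ:
  1: x = 0.095, y = 0.288
  2: x = 0.125, y = 0.287
  3: x = 0.066, y = 0.133
  4: x = 0.281, y = 0.123
  5: x = 0.434, y = 0.169

V/F = 0.303, x_5 = 0.434, y_5 = 0.169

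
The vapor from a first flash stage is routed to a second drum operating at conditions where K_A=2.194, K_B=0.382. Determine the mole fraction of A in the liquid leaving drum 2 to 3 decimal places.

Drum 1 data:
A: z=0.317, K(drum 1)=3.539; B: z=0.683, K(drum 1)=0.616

Drum 1:
Material balance + equilibrium reduce to Σ zᵢ(Kᵢ−1)/(1+ψ₁(Kᵢ−1)) = 0.
Check two-phase: ΣzᵢKᵢ = 1.543 > 1 and Σzᵢ/Kᵢ = 1.198 > 1, so g(0) = 0.543 > 0 and g(1) = -0.198 < 0.
Newton iteration, ψ₁⁰ = 0.5:
  ψ₁ = 0.500: g = 0.0300, g' = -0.551 → ψ₁ = 0.555
  ψ₁ = 0.555: g = 0.0010, g' = -0.515 → ψ₁ = 0.557
Converged at ψ₁ = 0.557.
Drum-1 compositions:
  A: x = 0.131, y = 0.465
  B: x = 0.869, y = 0.535
Drum-2 feed = drum-1 vapor: z₂ = (0.4649, 0.5351).
Drum 2:
Material balance + equilibrium reduce to Σ zᵢ(Kᵢ−1)/(1+ψ₂(Kᵢ−1)) = 0.
Feasibility: ΣzᵢKᵢ = 1.224, Σzᵢ/Kᵢ = 1.613 — both > 1, two phases present.
Binary case is linear: z₁(K₁−1)(1+ψ₂(K₂−1)) + z₂(K₂−1)(1+ψ₂(K₁−1)) = 0
⇒ ψ₂ = [z₁(K₁−1)+z₂(K₂−1)] / [−(K₁−1)(K₂−1)] = 0.2244/0.7379 = 0.304
  A: x = 0.341, y = 0.748
  B: x = 0.659, y = 0.252

x_A (drum 2) = 0.341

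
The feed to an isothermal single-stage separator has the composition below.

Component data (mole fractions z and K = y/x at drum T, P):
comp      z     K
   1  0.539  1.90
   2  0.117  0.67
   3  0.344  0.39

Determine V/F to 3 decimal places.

Rachford–Rice: g(V/F) = Σ zᵢ(Kᵢ−1)/(1+V/F(Kᵢ−1)) = 0.
g(0) = ΣzᵢKᵢ − 1 = 0.237 and g(1) = 1 − Σzᵢ/Kᵢ = -0.340, so a root lies in (0, 1).
Iterate (Newton) starting at V/F = 0.65:
  V/F = 0.650: g = -0.0908, g' = -0.546 → V/F = 0.484
  V/F = 0.484: g = -0.0056, g' = -0.488 → V/F = 0.472
Converged at V/F = 0.472.

V/F = 0.472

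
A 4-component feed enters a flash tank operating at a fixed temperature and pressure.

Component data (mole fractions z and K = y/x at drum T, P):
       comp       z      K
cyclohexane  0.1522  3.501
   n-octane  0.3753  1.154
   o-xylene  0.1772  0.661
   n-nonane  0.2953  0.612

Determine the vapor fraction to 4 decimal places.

ψ = 0.5288

Let ψ = V/F and solve Σ zᵢ(Kᵢ−1)/(1+ψ(Kᵢ−1)) = 0.
g(0) = ΣzᵢKᵢ − 1 = 0.2638 and g(1) = 1 − Σzᵢ/Kᵢ = -0.1193, so a root lies in (0, 1).
Newton–Raphson from ψ = 0.7:
  ψ = 0.7000: g = -0.04550, g' = -0.2519 → ψ = 0.5193
  ψ = 0.5193: g = 0.00270, g' = -0.2875 → ψ = 0.5287
  ψ = 0.5287: g = 0.00001, g' = -0.2847 → ψ = 0.5288
Converged at ψ = 0.5288.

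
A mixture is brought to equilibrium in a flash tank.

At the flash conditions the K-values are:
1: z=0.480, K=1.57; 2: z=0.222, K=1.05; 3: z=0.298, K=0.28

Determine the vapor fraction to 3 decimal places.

ψ = 0.218

Rachford–Rice: g(ψ) = Σ zᵢ(Kᵢ−1)/(1+ψ(Kᵢ−1)) = 0.
Check two-phase: ΣzᵢKᵢ = 1.070 > 1 and Σzᵢ/Kᵢ = 1.581 > 1, so g(0) = 0.070 > 0 and g(1) = -0.581 < 0.
Newton–Raphson from ψ = 0.5:
  ψ = 0.500: g = -0.1115, g' = -0.472 → ψ = 0.264
  ψ = 0.264: g = -0.0161, g' = -0.354 → ψ = 0.218
Converged at ψ = 0.218.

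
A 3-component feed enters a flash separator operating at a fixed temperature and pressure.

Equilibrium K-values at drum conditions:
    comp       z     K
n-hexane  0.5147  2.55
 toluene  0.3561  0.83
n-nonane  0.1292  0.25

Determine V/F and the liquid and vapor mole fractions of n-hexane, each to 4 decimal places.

Material balance + equilibrium reduce to Σ zᵢ(Kᵢ−1)/(1+V/F(Kᵢ−1)) = 0.
Feasibility: ΣzᵢKᵢ = 1.6403, Σzᵢ/Kᵢ = 1.1477 — both > 1, two phases present.
Iterate (Newton) starting at V/F = 0.5:
  V/F = 0.5000: g = 0.22826, g' = -0.5908 → V/F = 0.8863
  V/F = 0.8863: g = -0.02424, g' = -0.8803 → V/F = 0.8588
  V/F = 0.8588: g = -0.00092, g' = -0.8154 → V/F = 0.8577
Converged at V/F = 0.8577.
Compositions from xᵢ = zᵢ/(1+V/F(Kᵢ−1)), yᵢ = Kᵢxᵢ:
  n-hexane: x = 0.2210, y = 0.5634
  toluene: x = 0.4169, y = 0.3460
  n-nonane: x = 0.3622, y = 0.0905

V/F = 0.8577, x_n-hexane = 0.2210, y_n-hexane = 0.5634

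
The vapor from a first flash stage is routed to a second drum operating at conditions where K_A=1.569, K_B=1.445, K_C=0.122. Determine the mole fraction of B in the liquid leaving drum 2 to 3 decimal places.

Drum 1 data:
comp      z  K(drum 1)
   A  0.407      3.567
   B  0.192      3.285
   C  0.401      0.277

x_B (drum 2) = 0.205

Drum 1:
Iterate (Newton) starting at ψ₁ = 0.64:
  ψ₁ = 0.640: g = 0.0339, g' = -1.275 → ψ₁ = 0.667
  ψ₁ = 0.667: g = -0.0004, g' = -1.303 → ψ₁ = 0.666
Converged at ψ₁ = 0.666.
Drum-1 compositions:
  A: x = 0.150, y = 0.536
  B: x = 0.076, y = 0.250
  C: x = 0.774, y = 0.214
Drum-2 feed = drum-1 vapor: z₂ = (0.5356, 0.2500, 0.2143).
Drum 2:
Rachford–Rice: g(ψ₂) = Σ zᵢ(Kᵢ−1)/(1+ψ₂(Kᵢ−1)) = 0.
Feasibility: ΣzᵢKᵢ = 1.228, Σzᵢ/Kᵢ = 2.271 — both > 1, two phases present.
Newton–Raphson from ψ₂ = 0.5:
  ψ₂ = 0.500: g = -0.0071, g' = -0.663 → ψ₂ = 0.489
Converged at ψ₂ = 0.489.
  A: x = 0.419, y = 0.657
  B: x = 0.205, y = 0.297
  C: x = 0.376, y = 0.046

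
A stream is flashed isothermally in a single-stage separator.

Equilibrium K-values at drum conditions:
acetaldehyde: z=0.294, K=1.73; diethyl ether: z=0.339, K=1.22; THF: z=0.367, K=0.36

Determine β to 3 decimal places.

β = 0.168

Newton iteration, β⁰ = 0.5:
  β = 0.500: g = -0.1210, g' = -0.422 → β = 0.214
  β = 0.214: g = -0.0152, g' = -0.334 → β = 0.168
Converged at β = 0.168.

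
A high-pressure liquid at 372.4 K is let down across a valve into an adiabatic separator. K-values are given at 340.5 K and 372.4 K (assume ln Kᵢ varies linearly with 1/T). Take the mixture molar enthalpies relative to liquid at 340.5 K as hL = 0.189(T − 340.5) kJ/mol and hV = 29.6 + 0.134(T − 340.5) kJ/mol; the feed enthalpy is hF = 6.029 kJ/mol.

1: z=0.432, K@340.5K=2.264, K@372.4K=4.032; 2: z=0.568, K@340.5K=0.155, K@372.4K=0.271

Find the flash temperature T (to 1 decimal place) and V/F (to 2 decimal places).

T = 347.1 K, V/F = 0.16

Adiabatic flash: solve Rachford–Rice at each trial T, then check hF = ψ·hV(T) + (1−ψ)·hL(T).
  T = 340.5 K: K = (2.264, 0.155), RR gives ψ = 0.062, H_out = 1.832 kJ/mol
  T = 372.4 K: K = (4.032, 0.271), RR gives ψ = 0.405, H_out = 17.314 kJ/mol
  T = 356.4 K: K = (3.058, 0.207), RR gives ψ = 0.269, H_out = 10.732 kJ/mol
  T = 348.4 K: K = (2.638, 0.180), RR gives ψ = 0.180, H_out = 6.737 kJ/mol
  T = 344.4 K: K = (2.443, 0.167), RR gives ψ = 0.125, H_out = 4.412 kJ/mol
  T = 346.4 K: K = (2.539, 0.173), RR gives ψ = 0.154, H_out = 5.609 kJ/mol
Linear interpolation between T = 346.4 (H_out = 5.609) and T = 348.4 (H_out = 6.737) on hF = 6.029 gives T ≈ 347.1 K, at which ψ = 0.16.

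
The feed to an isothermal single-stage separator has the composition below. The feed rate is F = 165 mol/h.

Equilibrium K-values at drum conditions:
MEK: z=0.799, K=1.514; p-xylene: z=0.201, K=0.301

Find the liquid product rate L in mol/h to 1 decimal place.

Let β = V/F and solve Σ zᵢ(Kᵢ−1)/(1+β(Kᵢ−1)) = 0.
Check two-phase: ΣzᵢKᵢ = 1.270 > 1 and Σzᵢ/Kᵢ = 1.196 > 1, so g(0) = 0.270 > 0 and g(1) = -0.196 < 0.
Binary case is linear: z₁(K₁−1)(1+β(K₂−1)) + z₂(K₂−1)(1+β(K₁−1)) = 0
⇒ β = [z₁(K₁−1)+z₂(K₂−1)] / [−(K₁−1)(K₂−1)] = 0.2702/0.3593 = 0.752
Then V = β·F = 0.7520·165 = 124.1 mol/h and L = F − V = 40.9 mol/h.

L = 40.9 mol/h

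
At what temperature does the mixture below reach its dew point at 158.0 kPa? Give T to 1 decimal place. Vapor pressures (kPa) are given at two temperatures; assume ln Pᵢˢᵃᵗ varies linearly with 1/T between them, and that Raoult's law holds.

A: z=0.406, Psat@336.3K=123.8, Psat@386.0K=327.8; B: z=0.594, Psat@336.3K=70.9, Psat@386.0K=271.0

Dew-point temperature: Σzᵢ·P/Pᵢˢᵃᵗ(T) = 1. Interpolate ln Pᵢˢᵃᵗ = aᵢ + bᵢ/T.
  T = 336.3 K: ΣzᵢP/Pᵢˢᵃᵗ = 1.8419
  T = 386.0 K: ΣzᵢP/Pᵢˢᵃᵗ = 0.5420
  T = 361.1 K: ΣzᵢP/Pᵢˢᵃᵗ = 0.9557
  T = 348.7 K: ΣzᵢP/Pᵢˢᵃᵗ = 1.3100
  T = 354.9 K: ΣzᵢP/Pᵢˢᵃᵗ = 1.1156
  T = 358.0 K: ΣzᵢP/Pᵢˢᵃᵗ = 1.0318
  T = 359.6 K: ΣzᵢP/Pᵢˢᵃᵗ = 0.9916
Interpolating between 358.0 K and 359.6 K gives T ≈ 359.3 K.

T = 359.3 K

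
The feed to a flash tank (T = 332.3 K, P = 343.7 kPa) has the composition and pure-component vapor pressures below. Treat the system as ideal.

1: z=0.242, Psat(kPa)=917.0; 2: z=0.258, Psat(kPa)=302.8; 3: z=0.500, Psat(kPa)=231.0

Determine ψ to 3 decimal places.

ψ = 0.470

Raoult's law: Kᵢ = Pᵢˢᵃᵗ/P = Pᵢˢᵃᵗ/343.7.
  K_1 = 917.0/343.7 = 2.66802, K_2 = 302.8/343.7 = 0.88100, K_3 = 231.0/343.7 = 0.67210
Newton–Raphson from ψ = 0.5:
  ψ = 0.500: g = -0.0086, g' = -0.281 → ψ = 0.469
  ψ = 0.469: g = 0.0001, g' = -0.291 → ψ = 0.470
Converged at ψ = 0.470.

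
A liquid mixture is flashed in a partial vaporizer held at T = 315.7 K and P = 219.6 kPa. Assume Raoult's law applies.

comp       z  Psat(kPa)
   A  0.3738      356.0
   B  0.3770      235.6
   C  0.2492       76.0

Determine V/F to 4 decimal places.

V/F = 0.3720

Raoult's law: Kᵢ = Pᵢˢᵃᵗ/P = Pᵢˢᵃᵗ/219.6.
  K_A = 356.0/219.6 = 1.621129, K_B = 235.6/219.6 = 1.072860, K_C = 76.0/219.6 = 0.346084
Material balance + equilibrium reduce to Σ zᵢ(Kᵢ−1)/(1+V/F(Kᵢ−1)) = 0.
Check two-phase: ΣzᵢKᵢ = 1.0967 > 1 and Σzᵢ/Kᵢ = 1.3020 > 1, so g(0) = 0.0967 > 0 and g(1) = -0.3020 < 0.
Newton–Raphson from V/F = 0.5:
  V/F = 0.5000: g = -0.03846, g' = -0.3211 → V/F = 0.3802
  V/F = 0.3802: g = -0.00233, g' = -0.2850 → V/F = 0.3720
Converged at V/F = 0.3720.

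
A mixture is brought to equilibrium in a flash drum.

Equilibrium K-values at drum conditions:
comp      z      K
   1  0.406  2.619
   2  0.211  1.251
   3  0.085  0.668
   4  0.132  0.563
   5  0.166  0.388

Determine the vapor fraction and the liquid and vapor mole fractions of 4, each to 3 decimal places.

ψ = 0.808, x_4 = 0.204, y_4 = 0.115

Material balance + equilibrium reduce to Σ zᵢ(Kᵢ−1)/(1+ψ(Kᵢ−1)) = 0.
Check two-phase: ΣzᵢKᵢ = 1.523 > 1 and Σzᵢ/Kᵢ = 1.113 > 1, so g(0) = 0.523 > 0 and g(1) = -0.113 < 0.
Iterate (Newton) starting at ψ = 0.5:
  ψ = 0.500: g = 0.1563, g' = -0.519 → ψ = 0.801
  ψ = 0.801: g = 0.0038, g' = -0.527 → ψ = 0.808
Converged at ψ = 0.808.
Compositions from xᵢ = zᵢ/(1+ψ(Kᵢ−1)), yᵢ = Kᵢxᵢ:
  1: x = 0.176, y = 0.461
  2: x = 0.175, y = 0.219
  3: x = 0.116, y = 0.078
  4: x = 0.204, y = 0.115
  5: x = 0.328, y = 0.127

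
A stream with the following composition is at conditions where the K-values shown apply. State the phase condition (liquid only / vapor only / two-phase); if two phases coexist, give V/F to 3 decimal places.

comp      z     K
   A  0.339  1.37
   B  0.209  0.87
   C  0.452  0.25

liquid only

ΣzᵢKᵢ = 0.759; Σzᵢ/Kᵢ = 2.296.
Since ΣzᵢKᵢ < 1 the mixture is below its bubble point — single liquid phase.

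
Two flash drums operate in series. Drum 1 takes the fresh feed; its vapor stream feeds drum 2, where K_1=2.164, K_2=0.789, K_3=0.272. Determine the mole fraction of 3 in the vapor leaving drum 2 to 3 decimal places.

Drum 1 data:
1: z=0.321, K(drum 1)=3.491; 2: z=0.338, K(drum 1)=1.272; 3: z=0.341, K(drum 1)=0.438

Drum 1:
Let ψ₁ = V/F and solve Σ zᵢ(Kᵢ−1)/(1+ψ₁(Kᵢ−1)) = 0.
g(0) = ΣzᵢKᵢ − 1 = 0.700 and g(1) = 1 − Σzᵢ/Kᵢ = -0.136, so a root lies in (0, 1).
Iterate (Newton) starting at ψ₁ = 0.5:
  ψ₁ = 0.500: g = 0.1705, g' = -0.623 → ψ₁ = 0.774
  ψ₁ = 0.774: g = 0.0100, g' = -0.587 → ψ₁ = 0.791
Converged at ψ₁ = 0.791.
Drum-1 compositions:
  1: x = 0.108, y = 0.377
  2: x = 0.278, y = 0.354
  3: x = 0.614, y = 0.269
Drum-2 feed = drum-1 vapor: z₂ = (0.3773, 0.3538, 0.2688).
Drum 2:
Rachford–Rice: g(ψ₂) = Σ zᵢ(Kᵢ−1)/(1+ψ₂(Kᵢ−1)) = 0.
Feasibility: ΣzᵢKᵢ = 1.169, Σzᵢ/Kᵢ = 1.611 — both > 1, two phases present.
Iterate (Newton) starting at ψ₂ = 0.59:
  ψ₂ = 0.590: g = -0.1679, g' = -0.638 → ψ₂ = 0.327
  ψ₂ = 0.327: g = -0.0188, g' = -0.532 → ψ₂ = 0.291
Converged at ψ₂ = 0.291.
  1: x = 0.282, y = 0.610
  2: x = 0.377, y = 0.297
  3: x = 0.341, y = 0.093

y_3 (drum 2) = 0.093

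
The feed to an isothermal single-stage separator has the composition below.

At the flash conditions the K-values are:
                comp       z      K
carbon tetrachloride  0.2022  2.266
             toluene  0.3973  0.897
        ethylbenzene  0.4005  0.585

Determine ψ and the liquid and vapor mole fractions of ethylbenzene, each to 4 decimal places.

Material balance + equilibrium reduce to Σ zᵢ(Kᵢ−1)/(1+ψ(Kᵢ−1)) = 0.
Check two-phase: ΣzᵢKᵢ = 1.0489 > 1 and Σzᵢ/Kᵢ = 1.2168 > 1, so g(0) = 0.0489 > 0 and g(1) = -0.2168 < 0.
Newton iteration, ψ⁰ = 0.5:
  ψ = 0.5000: g = -0.09611, g' = -0.2360 → ψ = 0.0928
  ψ = 0.0928: g = 0.01489, g' = -0.3384 → ψ = 0.1368
  ψ = 0.1368: g = 0.00048, g' = -0.3173 → ψ = 0.1383
Converged at ψ = 0.1383.
Compositions from xᵢ = zᵢ/(1+ψ(Kᵢ−1)), yᵢ = Kᵢxᵢ:
  carbon tetrachloride: x = 0.1721, y = 0.3899
  toluene: x = 0.4030, y = 0.3615
  ethylbenzene: x = 0.4249, y = 0.2486

ψ = 0.1383, x_ethylbenzene = 0.4249, y_ethylbenzene = 0.2486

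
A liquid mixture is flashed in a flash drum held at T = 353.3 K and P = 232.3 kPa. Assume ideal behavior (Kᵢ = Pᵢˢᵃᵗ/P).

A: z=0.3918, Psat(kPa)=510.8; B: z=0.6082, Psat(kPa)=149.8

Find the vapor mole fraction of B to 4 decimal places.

Raoult's law: Kᵢ = Pᵢˢᵃᵗ/P = Pᵢˢᵃᵗ/232.3.
  K_A = 510.8/232.3 = 2.198881, K_B = 149.8/232.3 = 0.644856
Iterate (Newton) starting at ψ = 0.5:
  ψ = 0.5000: g = 0.03104, g' = -0.3335 → ψ = 0.5931
  ψ = 0.5931: g = 0.00089, g' = -0.3155 → ψ = 0.5959
Converged at ψ = 0.5959.
Compositions from xᵢ = zᵢ/(1+ψ(Kᵢ−1)), yᵢ = Kᵢxᵢ:
  A: x = 0.2285, y = 0.5025
  B: x = 0.7715, y = 0.4975

y_B = 0.4975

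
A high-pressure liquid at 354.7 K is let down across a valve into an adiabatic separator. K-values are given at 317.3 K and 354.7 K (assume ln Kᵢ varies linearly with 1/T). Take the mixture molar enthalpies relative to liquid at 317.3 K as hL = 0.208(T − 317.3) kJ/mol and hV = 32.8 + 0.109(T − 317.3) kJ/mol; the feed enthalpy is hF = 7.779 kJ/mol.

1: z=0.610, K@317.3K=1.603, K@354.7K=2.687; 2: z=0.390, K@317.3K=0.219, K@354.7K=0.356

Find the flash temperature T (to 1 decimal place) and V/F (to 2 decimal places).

Adiabatic flash: solve Rachford–Rice at each trial T, then check hF = ψ·hV(T) + (1−ψ)·hL(T).
  T = 317.3 K: K = (1.603, 0.219), RR gives ψ = 0.134, H_out = 4.405 kJ/mol
  T = 354.7 K: K = (2.687, 0.356), RR gives ψ = 0.716, H_out = 28.614 kJ/mol
  T = 336.0 K: K = (2.105, 0.283), RR gives ψ = 0.498, H_out = 19.302 kJ/mol
  T = 326.6 K: K = (1.843, 0.250), RR gives ψ = 0.350, H_out = 13.104 kJ/mol
  T = 322.0 K: K = (1.722, 0.234), RR gives ψ = 0.256, H_out = 9.265 kJ/mol
  T = 319.6 K: K = (1.661, 0.226), RR gives ψ = 0.198, H_out = 6.930 kJ/mol
  T = 320.8 K: K = (1.691, 0.230), RR gives ψ = 0.228, H_out = 8.131 kJ/mol
Linear interpolation between T = 319.6 (H_out = 6.930) and T = 320.8 (H_out = 8.131) on hF = 7.779 gives T ≈ 320.4 K, at which ψ = 0.22.

T = 320.4 K, V/F = 0.22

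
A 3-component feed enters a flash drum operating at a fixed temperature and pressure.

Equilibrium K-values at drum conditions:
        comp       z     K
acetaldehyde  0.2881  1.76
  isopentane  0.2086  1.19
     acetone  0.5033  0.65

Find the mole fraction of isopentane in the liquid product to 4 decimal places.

x_isopentane = 0.1939

Let β = V/F and solve Σ zᵢ(Kᵢ−1)/(1+β(Kᵢ−1)) = 0.
Check two-phase: ΣzᵢKᵢ = 1.0824 > 1 and Σzᵢ/Kᵢ = 1.1133 > 1, so g(0) = 0.0824 > 0 and g(1) = -0.1133 < 0.
Newton iteration, β⁰ = 0.5:
  β = 0.5000: g = -0.01866, g' = -0.1842 → β = 0.3987
  β = 0.3987: g = 0.00016, g' = -0.1878 → β = 0.3995
Converged at β = 0.3995.
Compositions from xᵢ = zᵢ/(1+β(Kᵢ−1)), yᵢ = Kᵢxᵢ:
  acetaldehyde: x = 0.2210, y = 0.3890
  isopentane: x = 0.1939, y = 0.2307
  acetone: x = 0.5851, y = 0.3803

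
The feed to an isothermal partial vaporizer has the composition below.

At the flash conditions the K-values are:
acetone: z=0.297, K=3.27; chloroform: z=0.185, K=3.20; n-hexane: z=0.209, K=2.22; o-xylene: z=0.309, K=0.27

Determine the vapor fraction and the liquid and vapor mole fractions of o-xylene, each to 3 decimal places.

ψ = 0.780, x_o-xylene = 0.718, y_o-xylene = 0.194

Newton–Raphson from ψ = 0.7:
  ψ = 0.700: g = 0.0969, g' = -1.146 → ψ = 0.785
  ψ = 0.785: g = -0.0059, g' = -1.301 → ψ = 0.780
Converged at ψ = 0.780.
Compositions from xᵢ = zᵢ/(1+ψ(Kᵢ−1)), yᵢ = Kᵢxᵢ:
  acetone: x = 0.107, y = 0.351
  chloroform: x = 0.068, y = 0.218
  n-hexane: x = 0.107, y = 0.238
  o-xylene: x = 0.718, y = 0.194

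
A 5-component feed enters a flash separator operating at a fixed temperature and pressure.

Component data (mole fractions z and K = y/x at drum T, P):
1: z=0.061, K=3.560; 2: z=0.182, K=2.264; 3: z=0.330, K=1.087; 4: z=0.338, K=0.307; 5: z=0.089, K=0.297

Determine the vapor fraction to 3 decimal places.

Let ψ = V/F and solve Σ zᵢ(Kᵢ−1)/(1+ψ(Kᵢ−1)) = 0.
Check two-phase: ΣzᵢKᵢ = 1.118 > 1 and Σzᵢ/Kᵢ = 1.802 > 1, so g(0) = 0.118 > 0 and g(1) = -0.802 < 0.
Iterate (Newton) starting at ψ = 0.44:
  ψ = 0.440: g = -0.1787, g' = -0.639 → ψ = 0.160
  ψ = 0.160: g = -0.0038, g' = -0.666 → ψ = 0.155
Converged at ψ = 0.155.

ψ = 0.155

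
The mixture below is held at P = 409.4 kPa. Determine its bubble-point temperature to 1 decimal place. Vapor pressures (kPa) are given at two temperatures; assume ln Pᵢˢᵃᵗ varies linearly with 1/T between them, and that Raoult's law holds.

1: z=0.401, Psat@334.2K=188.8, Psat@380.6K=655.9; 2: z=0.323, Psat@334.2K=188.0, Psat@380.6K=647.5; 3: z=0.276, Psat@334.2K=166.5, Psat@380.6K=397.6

T = 365.3 K

Bubble-point temperature: ΣzᵢPᵢˢᵃᵗ(T) = P. Interpolate ln Pᵢˢᵃᵗ = aᵢ + bᵢ/T.
  T = 334.2 K: ΣzᵢPᵢˢᵃᵗ = 182.39 kPa
  T = 380.6 K: ΣzᵢPᵢˢᵃᵗ = 581.90 kPa
  T = 357.4 K: ΣzᵢPᵢˢᵃᵗ = 337.29 kPa
  T = 369.0 K: ΣzᵢPᵢˢᵃᵗ = 446.56 kPa
  T = 363.2 K: ΣzᵢPᵢˢᵃᵗ = 388.91 kPa
  T = 366.1 K: ΣzᵢPᵢˢᵃᵗ = 416.95 kPa
Interpolating between 363.2 K and 366.1 K gives T ≈ 365.3 K.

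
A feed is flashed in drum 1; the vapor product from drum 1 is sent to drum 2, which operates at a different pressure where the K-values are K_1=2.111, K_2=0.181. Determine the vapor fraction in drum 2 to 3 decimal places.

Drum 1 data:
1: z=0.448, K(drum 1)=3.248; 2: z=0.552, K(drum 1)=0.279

V/F (drum 2) = 0.773

Drum 1:
Material balance + equilibrium reduce to Σ zᵢ(Kᵢ−1)/(1+ψ₁(Kᵢ−1)) = 0.
Check two-phase: ΣzᵢKᵢ = 1.609 > 1 and Σzᵢ/Kᵢ = 2.116 > 1, so g(0) = 0.609 > 0 and g(1) = -1.116 < 0.
Binary case is linear: z₁(K₁−1)(1+ψ₁(K₂−1)) + z₂(K₂−1)(1+ψ₁(K₁−1)) = 0
⇒ ψ₁ = [z₁(K₁−1)+z₂(K₂−1)] / [−(K₁−1)(K₂−1)] = 0.6091/1.6208 = 0.376
Drum-1 compositions:
  1: x = 0.243, y = 0.789
  2: x = 0.757, y = 0.211
Drum-2 feed = drum-1 vapor: z₂ = (0.7888, 0.2112).
Drum 2:
Binary case is linear: z₁(K₁−1)(1+ψ₂(K₂−1)) + z₂(K₂−1)(1+ψ₂(K₁−1)) = 0
⇒ ψ₂ = [z₁(K₁−1)+z₂(K₂−1)] / [−(K₁−1)(K₂−1)] = 0.7033/0.9099 = 0.773
  1: x = 0.424, y = 0.896
  2: x = 0.576, y = 0.104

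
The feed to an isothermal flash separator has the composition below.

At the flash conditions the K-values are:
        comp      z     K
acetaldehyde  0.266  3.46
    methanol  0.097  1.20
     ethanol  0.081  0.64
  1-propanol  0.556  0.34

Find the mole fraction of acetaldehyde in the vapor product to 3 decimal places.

y_acetaldehyde = 0.614

Let ψ = V/F and solve Σ zᵢ(Kᵢ−1)/(1+ψ(Kᵢ−1)) = 0.
g(0) = ΣzᵢKᵢ − 1 = 0.278 and g(1) = 1 − Σzᵢ/Kᵢ = -0.920, so a root lies in (0, 1).
Newton–Raphson from ψ = 0.5:
  ψ = 0.500: g = -0.2722, g' = -0.882 → ψ = 0.191
  ψ = 0.191: g = 0.0122, g' = -1.077 → ψ = 0.203
Converged at ψ = 0.203.
Compositions from xᵢ = zᵢ/(1+ψ(Kᵢ−1)), yᵢ = Kᵢxᵢ:
  acetaldehyde: x = 0.177, y = 0.614
  methanol: x = 0.093, y = 0.112
  ethanol: x = 0.087, y = 0.056
  1-propanol: x = 0.642, y = 0.218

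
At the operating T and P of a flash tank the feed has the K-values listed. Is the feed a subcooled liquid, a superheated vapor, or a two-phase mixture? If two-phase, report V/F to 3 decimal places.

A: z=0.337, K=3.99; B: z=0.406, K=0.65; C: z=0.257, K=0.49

ΣzᵢKᵢ = 1.734; Σzᵢ/Kᵢ = 1.234.
Both exceed 1, so a two-phase solution exists.
Material balance + equilibrium reduce to Σ zᵢ(Kᵢ−1)/(1+ψ(Kᵢ−1)) = 0.
Iterate (Newton) starting at ψ = 0.5:
  ψ = 0.500: g = 0.0557, g' = -0.677 → ψ = 0.582
  ψ = 0.582: g = 0.0028, g' = -0.615 → ψ = 0.587
Converged at ψ = 0.587.

two-phase, V/F = 0.587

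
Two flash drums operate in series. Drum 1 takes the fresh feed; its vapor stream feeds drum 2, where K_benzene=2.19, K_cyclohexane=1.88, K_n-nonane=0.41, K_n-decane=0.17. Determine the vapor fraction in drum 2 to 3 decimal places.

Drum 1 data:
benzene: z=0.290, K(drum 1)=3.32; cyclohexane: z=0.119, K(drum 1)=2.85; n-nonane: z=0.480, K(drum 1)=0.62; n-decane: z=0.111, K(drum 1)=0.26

V/F (drum 2) = 0.501

Drum 1:
Material balance + equilibrium reduce to Σ zᵢ(Kᵢ−1)/(1+ψ₁(Kᵢ−1)) = 0.
g(0) = ΣzᵢKᵢ − 1 = 0.628 and g(1) = 1 − Σzᵢ/Kᵢ = -0.330, so a root lies in (0, 1).
Iterate (Newton) starting at ψ₁ = 0.61:
  ψ₁ = 0.610: g = -0.0052, g' = -0.677 → ψ₁ = 0.602
Converged at ψ₁ = 0.602.
Drum-1 compositions:
  benzene: x = 0.121, y = 0.402
  cyclohexane: x = 0.056, y = 0.160
  n-nonane: x = 0.622, y = 0.386
  n-decane: x = 0.200, y = 0.052
Drum-2 feed = drum-1 vapor: z₂ = (0.4016, 0.1604, 0.3859, 0.0521).
Drum 2:
Rachford–Rice: g(ψ₂) = Σ zᵢ(Kᵢ−1)/(1+ψ₂(Kᵢ−1)) = 0.
g(0) = ΣzᵢKᵢ − 1 = 0.348 and g(1) = 1 − Σzᵢ/Kᵢ = -0.516, so a root lies in (0, 1).
Iterate (Newton) starting at ψ₂ = 0.5:
  ψ₂ = 0.500: g = 0.0008, g' = -0.659 → ψ₂ = 0.501
Converged at ψ₂ = 0.501.
  benzene: x = 0.252, y = 0.551
  cyclohexane: x = 0.111, y = 0.209
  n-nonane: x = 0.548, y = 0.225
  n-decane: x = 0.089, y = 0.015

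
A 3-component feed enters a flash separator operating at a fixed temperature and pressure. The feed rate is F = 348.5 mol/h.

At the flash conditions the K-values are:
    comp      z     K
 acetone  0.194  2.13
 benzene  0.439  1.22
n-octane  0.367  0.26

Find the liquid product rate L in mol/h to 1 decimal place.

Iterate (Newton) starting at ψ = 0.36:
  ψ = 0.360: g = -0.1249, g' = -0.517 → ψ = 0.118
  ψ = 0.118: g = -0.0102, g' = -0.454 → ψ = 0.096
Converged at ψ = 0.096.
Then V = ψ·F = 0.0960·348.5 = 33.5 mol/h and L = F − V = 315.0 mol/h.

L = 315.0 mol/h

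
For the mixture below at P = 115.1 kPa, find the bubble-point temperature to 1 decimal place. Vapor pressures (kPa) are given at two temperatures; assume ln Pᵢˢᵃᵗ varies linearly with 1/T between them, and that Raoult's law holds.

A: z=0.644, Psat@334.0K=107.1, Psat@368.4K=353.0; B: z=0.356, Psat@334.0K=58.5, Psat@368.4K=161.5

Bubble-point temperature: ΣzᵢPᵢˢᵃᵗ(T) = P. Interpolate ln Pᵢˢᵃᵗ = aᵢ + bᵢ/T.
  T = 334.0 K: ΣzᵢPᵢˢᵃᵗ = 89.80 kPa
  T = 368.4 K: ΣzᵢPᵢˢᵃᵗ = 284.83 kPa
  T = 351.2 K: ΣzᵢPᵢˢᵃᵗ = 164.40 kPa
  T = 342.6 K: ΣzᵢPᵢˢᵃᵗ = 122.41 kPa
  T = 338.3 K: ΣzᵢPᵢˢᵃᵗ = 105.04 kPa
  T = 340.5 K: ΣzᵢPᵢˢᵃᵗ = 113.65 kPa
  T = 341.6 K: ΣzᵢPᵢˢᵃᵗ = 118.17 kPa
Interpolating between 340.5 K and 341.6 K gives T ≈ 340.9 K.

T = 340.9 K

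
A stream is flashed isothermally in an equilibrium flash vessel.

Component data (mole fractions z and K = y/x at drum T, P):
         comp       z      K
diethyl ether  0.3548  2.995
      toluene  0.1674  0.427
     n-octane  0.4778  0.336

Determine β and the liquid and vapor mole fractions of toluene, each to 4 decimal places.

β = 0.2303, x_toluene = 0.1928, y_toluene = 0.0823

Material balance + equilibrium reduce to Σ zᵢ(Kᵢ−1)/(1+β(Kᵢ−1)) = 0.
g(0) = ΣzᵢKᵢ − 1 = 0.2946 and g(1) = 1 − Σzᵢ/Kᵢ = -0.9325, so a root lies in (0, 1).
Newton iteration, β⁰ = 0.5:
  β = 0.5000: g = -0.25502, g' = -0.9340 → β = 0.2270
  β = 0.2270: g = 0.00341, g' = -1.0337 → β = 0.2303
Converged at β = 0.2303.
Compositions from xᵢ = zᵢ/(1+β(Kᵢ−1)), yᵢ = Kᵢxᵢ:
  diethyl ether: x = 0.2431, y = 0.7281
  toluene: x = 0.1928, y = 0.0823
  n-octane: x = 0.5640, y = 0.1895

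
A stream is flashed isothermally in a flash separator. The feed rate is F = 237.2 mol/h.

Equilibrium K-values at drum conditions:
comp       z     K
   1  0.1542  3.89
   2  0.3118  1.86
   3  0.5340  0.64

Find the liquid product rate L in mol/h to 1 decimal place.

L = 30.6 mol/h

Material balance + equilibrium reduce to Σ zᵢ(Kᵢ−1)/(1+ψ(Kᵢ−1)) = 0.
Check two-phase: ΣzᵢKᵢ = 1.5215 > 1 and Σzᵢ/Kᵢ = 1.0416 > 1, so g(0) = 0.5215 > 0 and g(1) = -0.0416 < 0.
Iterate (Newton) starting at ψ = 0.5:
  ψ = 0.5000: g = 0.13534, g' = -0.4311 → ψ = 0.8139
  ψ = 0.8139: g = 0.01876, g' = -0.3329 → ψ = 0.8703
  ψ = 0.8703: g = 0.00019, g' = -0.3264 → ψ = 0.8709
Converged at ψ = 0.8709.
Then V = ψ·F = 0.8709·237.2 = 206.6 mol/h and L = F − V = 30.6 mol/h.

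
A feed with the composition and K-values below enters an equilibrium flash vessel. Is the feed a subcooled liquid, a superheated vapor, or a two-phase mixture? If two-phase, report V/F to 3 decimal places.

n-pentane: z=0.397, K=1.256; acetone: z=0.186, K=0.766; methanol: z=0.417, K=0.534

subcooled liquid

ΣzᵢKᵢ = 0.864; Σzᵢ/Kᵢ = 1.340.
Since ΣzᵢKᵢ < 1 the mixture is below its bubble point — single liquid phase.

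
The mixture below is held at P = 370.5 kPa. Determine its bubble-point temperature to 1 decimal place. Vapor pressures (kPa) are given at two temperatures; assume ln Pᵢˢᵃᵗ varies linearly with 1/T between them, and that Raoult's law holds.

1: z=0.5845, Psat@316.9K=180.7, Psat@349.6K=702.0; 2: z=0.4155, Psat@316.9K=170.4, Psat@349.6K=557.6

Bubble-point temperature: ΣzᵢPᵢˢᵃᵗ(T) = P. Interpolate ln Pᵢˢᵃᵗ = aᵢ + bᵢ/T.
  T = 316.9 K: ΣzᵢPᵢˢᵃᵗ = 176.42 kPa
  T = 349.6 K: ΣzᵢPᵢˢᵃᵗ = 642.00 kPa
  T = 333.2 K: ΣzᵢPᵢˢᵃᵗ = 346.40 kPa
  T = 341.4 K: ΣzᵢPᵢˢᵃᵗ = 474.99 kPa
  T = 337.3 K: ΣzᵢPᵢˢᵃᵗ = 406.39 kPa
  T = 335.2 K: ΣzᵢPᵢˢᵃᵗ = 374.64 kPa
Interpolating between 333.2 K and 335.2 K gives T ≈ 334.9 K.

T = 334.9 K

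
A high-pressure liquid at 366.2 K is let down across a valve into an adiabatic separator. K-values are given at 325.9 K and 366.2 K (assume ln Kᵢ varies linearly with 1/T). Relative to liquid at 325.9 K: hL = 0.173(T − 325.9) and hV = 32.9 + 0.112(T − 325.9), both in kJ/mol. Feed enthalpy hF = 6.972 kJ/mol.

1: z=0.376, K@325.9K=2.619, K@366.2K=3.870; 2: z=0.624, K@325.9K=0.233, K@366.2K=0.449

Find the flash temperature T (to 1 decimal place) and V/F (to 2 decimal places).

Adiabatic flash: solve Rachford–Rice at each trial T, then check hF = ψ·hV(T) + (1−ψ)·hL(T).
  T = 325.9 K: K = (2.619, 0.233), RR gives ψ = 0.105, H_out = 3.448 kJ/mol
  T = 366.2 K: K = (3.870, 0.449), RR gives ψ = 0.465, H_out = 21.127 kJ/mol
  T = 346.0 K: K = (3.218, 0.329), RR gives ψ = 0.279, H_out = 12.328 kJ/mol
  T = 335.9 K: K = (2.911, 0.278), RR gives ψ = 0.194, H_out = 8.007 kJ/mol
  T = 330.9 K: K = (2.763, 0.255), RR gives ψ = 0.151, H_out = 5.780 kJ/mol
  T = 333.4 K: K = (2.837, 0.266), RR gives ψ = 0.173, H_out = 6.904 kJ/mol
  T = 334.6 K: K = (2.872, 0.272), RR gives ψ = 0.183, H_out = 7.436 kJ/mol
Linear interpolation between T = 333.4 (H_out = 6.904) and T = 334.6 (H_out = 7.436) on hF = 6.972 gives T ≈ 333.6 K, at which ψ = 0.17.

T = 333.6 K, V/F = 0.17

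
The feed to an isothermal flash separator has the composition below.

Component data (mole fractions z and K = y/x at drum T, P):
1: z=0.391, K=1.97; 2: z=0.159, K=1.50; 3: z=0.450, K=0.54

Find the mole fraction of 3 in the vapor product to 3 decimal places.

y_3 = 0.345

Let ψ = V/F and solve Σ zᵢ(Kᵢ−1)/(1+ψ(Kᵢ−1)) = 0.
Check two-phase: ΣzᵢKᵢ = 1.252 > 1 and Σzᵢ/Kᵢ = 1.138 > 1, so g(0) = 0.252 > 0 and g(1) = -0.138 < 0.
Newton iteration, ψ⁰ = 0.5:
  ψ = 0.500: g = 0.0502, g' = -0.353 → ψ = 0.642
Converged at ψ = 0.642.
Compositions from xᵢ = zᵢ/(1+ψ(Kᵢ−1)), yᵢ = Kᵢxᵢ:
  1: x = 0.241, y = 0.475
  2: x = 0.120, y = 0.181
  3: x = 0.639, y = 0.345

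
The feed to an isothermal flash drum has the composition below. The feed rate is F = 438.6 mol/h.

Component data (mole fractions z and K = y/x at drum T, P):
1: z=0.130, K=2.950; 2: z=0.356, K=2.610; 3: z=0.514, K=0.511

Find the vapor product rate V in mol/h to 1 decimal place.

V = 302.8 mol/h

Material balance + equilibrium reduce to Σ zᵢ(Kᵢ−1)/(1+ψ(Kᵢ−1)) = 0.
g(0) = ΣzᵢKᵢ − 1 = 0.575 and g(1) = 1 − Σzᵢ/Kᵢ = -0.186, so a root lies in (0, 1).
Newton iteration, ψ⁰ = 0.5:
  ψ = 0.500: g = 0.1132, g' = -0.625 → ψ = 0.681
  ψ = 0.681: g = 0.0054, g' = -0.577 → ψ = 0.690
Converged at ψ = 0.690.
Then V = ψ·F = 0.6905·438.6 = 302.8 mol/h and L = F − V = 135.8 mol/h.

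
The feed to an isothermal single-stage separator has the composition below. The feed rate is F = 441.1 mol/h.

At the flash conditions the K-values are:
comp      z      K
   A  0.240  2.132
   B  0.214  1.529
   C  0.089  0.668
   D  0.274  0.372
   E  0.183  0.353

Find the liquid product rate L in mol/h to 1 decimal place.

L = 387.8 mol/h

Rachford–Rice: g(ψ) = Σ zᵢ(Kᵢ−1)/(1+ψ(Kᵢ−1)) = 0.
Check two-phase: ΣzᵢKᵢ = 1.065 > 1 and Σzᵢ/Kᵢ = 1.641 > 1, so g(0) = 0.065 > 0 and g(1) = -0.641 < 0.
Newton–Raphson from ψ = 0.5:
  ψ = 0.500: g = -0.1983, g' = -0.574 → ψ = 0.155
  ψ = 0.155: g = -0.0174, g' = -0.512 → ψ = 0.121
Converged at ψ = 0.121.
Then V = ψ·F = 0.1208·441.1 = 53.3 mol/h and L = F − V = 387.8 mol/h.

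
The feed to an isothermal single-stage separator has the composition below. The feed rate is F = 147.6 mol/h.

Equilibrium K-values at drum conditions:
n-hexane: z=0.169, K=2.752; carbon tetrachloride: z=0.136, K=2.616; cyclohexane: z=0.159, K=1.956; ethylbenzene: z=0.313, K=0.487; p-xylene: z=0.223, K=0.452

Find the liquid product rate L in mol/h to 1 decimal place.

Material balance + equilibrium reduce to Σ zᵢ(Kᵢ−1)/(1+ψ(Kᵢ−1)) = 0.
g(0) = ΣzᵢKᵢ − 1 = 0.385 and g(1) = 1 − Σzᵢ/Kᵢ = -0.331, so a root lies in (0, 1).
Newton–Raphson from ψ = 0.5:
  ψ = 0.500: g = -0.0021, g' = -0.599 → ψ = 0.497
Converged at ψ = 0.497.
Then V = ψ·F = 0.4966·147.6 = 73.3 mol/h and L = F − V = 74.3 mol/h.

L = 74.3 mol/h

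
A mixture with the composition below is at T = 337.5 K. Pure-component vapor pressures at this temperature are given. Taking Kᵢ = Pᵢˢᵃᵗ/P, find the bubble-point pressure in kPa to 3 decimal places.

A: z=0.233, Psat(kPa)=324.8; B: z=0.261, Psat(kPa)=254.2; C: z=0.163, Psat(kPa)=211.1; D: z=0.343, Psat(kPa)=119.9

Pbub = 217.560 kPa

At the bubble point ψ → 0, so ΣzᵢKᵢ = 1 with Kᵢ = Pᵢˢᵃᵗ/P ⇒ P = ΣzᵢPᵢˢᵃᵗ.
P = 0.233·324.8 + 0.261·254.2 + 0.163·211.1 + 0.343·119.9 = 217.560 kPa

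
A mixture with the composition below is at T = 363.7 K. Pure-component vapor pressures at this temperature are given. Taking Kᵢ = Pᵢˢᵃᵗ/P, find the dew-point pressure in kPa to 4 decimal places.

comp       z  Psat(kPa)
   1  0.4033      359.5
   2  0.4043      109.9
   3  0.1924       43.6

Pdew = 108.5366 kPa

At the dew point ψ → 1, so Σzᵢ/Kᵢ = 1 with Kᵢ = Pᵢˢᵃᵗ/P ⇒ 1/P = Σzᵢ/Pᵢˢᵃᵗ.
1/P = 0.4033/359.5 + 0.4043/109.9 + 0.1924/43.6 = 0.0092135 ⇒ P = 108.5366 kPa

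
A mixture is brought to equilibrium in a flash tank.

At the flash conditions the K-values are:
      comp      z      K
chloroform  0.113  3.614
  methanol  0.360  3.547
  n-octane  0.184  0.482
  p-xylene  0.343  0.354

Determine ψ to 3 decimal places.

ψ = 0.577

Material balance + equilibrium reduce to Σ zᵢ(Kᵢ−1)/(1+ψ(Kᵢ−1)) = 0.
g(0) = ΣzᵢKᵢ − 1 = 0.895 and g(1) = 1 − Σzᵢ/Kᵢ = -0.483, so a root lies in (0, 1).
Newton–Raphson from ψ = 0.5:
  ψ = 0.500: g = 0.0754, g' = -0.999 → ψ = 0.575
  ψ = 0.575: g = 0.0013, g' = -0.970 → ψ = 0.577
Converged at ψ = 0.577.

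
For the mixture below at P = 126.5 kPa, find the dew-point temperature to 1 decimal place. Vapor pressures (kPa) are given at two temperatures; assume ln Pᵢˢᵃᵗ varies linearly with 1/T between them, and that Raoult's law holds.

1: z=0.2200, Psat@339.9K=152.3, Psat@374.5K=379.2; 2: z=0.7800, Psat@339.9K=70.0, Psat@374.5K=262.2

T = 351.8 K

Dew-point temperature: Σzᵢ·P/Pᵢˢᵃᵗ(T) = 1. Interpolate ln Pᵢˢᵃᵗ = aᵢ + bᵢ/T.
  T = 339.9 K: ΣzᵢP/Pᵢˢᵃᵗ = 1.5923
  T = 374.5 K: ΣzᵢP/Pᵢˢᵃᵗ = 0.4497
  T = 357.2 K: ΣzᵢP/Pᵢˢᵃᵗ = 0.8187
  T = 348.5 K: ΣzᵢP/Pᵢˢᵃᵗ = 1.1338
  T = 352.9 K: ΣzᵢP/Pᵢˢᵃᵗ = 0.9596
  T = 350.7 K: ΣzᵢP/Pᵢˢᵃᵗ = 1.0425
Interpolating between 350.7 K and 352.9 K gives T ≈ 351.8 K.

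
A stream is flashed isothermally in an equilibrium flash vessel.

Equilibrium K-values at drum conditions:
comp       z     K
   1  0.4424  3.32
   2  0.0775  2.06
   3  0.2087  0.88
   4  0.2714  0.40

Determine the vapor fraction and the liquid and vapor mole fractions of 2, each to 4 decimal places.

ψ = 0.8896, x_2 = 0.0399, y_2 = 0.0822

Rachford–Rice: g(ψ) = Σ zᵢ(Kᵢ−1)/(1+ψ(Kᵢ−1)) = 0.
Check two-phase: ΣzᵢKᵢ = 1.9206 > 1 and Σzᵢ/Kᵢ = 1.0865 > 1, so g(0) = 0.9206 > 0 and g(1) = -0.0865 < 0.
Newton iteration, ψ⁰ = 0.5:
  ψ = 0.5000: g = 0.26959, g' = -0.7504 → ψ = 0.8593
  ψ = 0.8593: g = 0.02178, g' = -0.7096 → ψ = 0.8900
  ψ = 0.8900: g = -0.00030, g' = -0.7302 → ψ = 0.8896
Converged at ψ = 0.8896.
Compositions from xᵢ = zᵢ/(1+ψ(Kᵢ−1)), yᵢ = Kᵢxᵢ:
  1: x = 0.1444, y = 0.4794
  2: x = 0.0399, y = 0.0822
  3: x = 0.2336, y = 0.2056
  4: x = 0.5821, y = 0.2328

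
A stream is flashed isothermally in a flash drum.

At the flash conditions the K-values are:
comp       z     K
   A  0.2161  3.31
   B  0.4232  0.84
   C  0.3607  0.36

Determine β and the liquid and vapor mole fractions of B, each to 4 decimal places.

β = 0.2091, x_B = 0.4379, y_B = 0.3678

Material balance + equilibrium reduce to Σ zᵢ(Kᵢ−1)/(1+β(Kᵢ−1)) = 0.
Feasibility: ΣzᵢKᵢ = 1.2006, Σzᵢ/Kᵢ = 1.5710 — both > 1, two phases present.
Iterate (Newton) starting at β = 0.5:
  β = 0.5000: g = -0.18144, g' = -0.5806 → β = 0.1875
  β = 0.1875: g = 0.01619, g' = -0.7637 → β = 0.2087
  β = 0.2087: g = 0.00033, g' = -0.7334 → β = 0.2091
Converged at β = 0.2091.
Compositions from xᵢ = zᵢ/(1+β(Kᵢ−1)), yᵢ = Kᵢxᵢ:
  A: x = 0.1457, y = 0.4823
  B: x = 0.4379, y = 0.3678
  C: x = 0.4164, y = 0.1499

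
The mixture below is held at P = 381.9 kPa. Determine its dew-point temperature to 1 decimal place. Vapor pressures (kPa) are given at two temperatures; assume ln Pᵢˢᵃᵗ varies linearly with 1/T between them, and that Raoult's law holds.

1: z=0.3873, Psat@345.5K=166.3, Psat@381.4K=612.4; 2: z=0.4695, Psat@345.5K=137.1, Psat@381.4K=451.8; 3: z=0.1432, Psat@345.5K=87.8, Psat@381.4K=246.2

Dew-point temperature: Σzᵢ·P/Pᵢˢᵃᵗ(T) = 1. Interpolate ln Pᵢˢᵃᵗ = aᵢ + bᵢ/T.
  T = 345.5 K: ΣzᵢP/Pᵢˢᵃᵗ = 2.8201
  T = 381.4 K: ΣzᵢP/Pᵢˢᵃᵗ = 0.8605
  T = 363.4 K: ΣzᵢP/Pᵢˢᵃᵗ = 1.5134
  T = 372.4 K: ΣzᵢP/Pᵢˢᵃᵗ = 1.1331
  T = 376.9 K: ΣzᵢP/Pᵢˢᵃᵗ = 0.9858
  T = 374.6 K: ΣzᵢP/Pᵢˢᵃᵗ = 1.0581
Interpolating between 374.6 K and 376.9 K gives T ≈ 376.4 K.

T = 376.4 K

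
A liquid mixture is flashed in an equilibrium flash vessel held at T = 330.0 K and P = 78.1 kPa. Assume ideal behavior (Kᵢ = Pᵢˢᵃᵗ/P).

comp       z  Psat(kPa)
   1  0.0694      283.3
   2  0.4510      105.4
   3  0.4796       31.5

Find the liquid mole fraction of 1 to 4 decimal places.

Raoult's law: Kᵢ = Pᵢˢᵃᵗ/P = Pᵢˢᵃᵗ/78.1.
  K_1 = 283.3/78.1 = 3.627401, K_2 = 105.4/78.1 = 1.349552, K_3 = 31.5/78.1 = 0.403329
Newton iteration, β⁰ = 0.5:
  β = 0.5000: g = -0.19483, g' = -0.4762 → β = 0.0909
  β = 0.0909: g = -0.00259, g' = -0.5548 → β = 0.0862
Converged at β = 0.0862.
Compositions from xᵢ = zᵢ/(1+β(Kᵢ−1)), yᵢ = Kᵢxᵢ:
  1: x = 0.0566, y = 0.2052
  2: x = 0.4378, y = 0.5908
  3: x = 0.5056, y = 0.2039

x_1 = 0.0566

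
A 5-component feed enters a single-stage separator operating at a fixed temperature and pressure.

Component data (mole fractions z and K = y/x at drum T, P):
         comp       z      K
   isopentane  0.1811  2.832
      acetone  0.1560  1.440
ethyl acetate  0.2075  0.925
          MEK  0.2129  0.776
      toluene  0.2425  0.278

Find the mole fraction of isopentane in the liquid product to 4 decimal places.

Material balance + equilibrium reduce to Σ zᵢ(Kᵢ−1)/(1+V/F(Kᵢ−1)) = 0.
Feasibility: ΣzᵢKᵢ = 1.1621, Σzᵢ/Kᵢ = 1.5433 — both > 1, two phases present.
Newton iteration, V/F⁰ = 0.5:
  V/F = 0.5000: g = -0.11445, g' = -0.5103 → V/F = 0.2757
  V/F = 0.2757: g = -0.00367, g' = -0.5027 → V/F = 0.2684
Converged at V/F = 0.2684.
Compositions from xᵢ = zᵢ/(1+V/F(Kᵢ−1)), yᵢ = Kᵢxᵢ:
  isopentane: x = 0.1214, y = 0.3438
  acetone: x = 0.1395, y = 0.2009
  ethyl acetate: x = 0.2118, y = 0.1959
  MEK: x = 0.2265, y = 0.1758
  toluene: x = 0.3008, y = 0.0836

x_isopentane = 0.1214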